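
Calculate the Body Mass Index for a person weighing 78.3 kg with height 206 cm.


BMI = weight / height^2
height = 206 cm = 2.06 m
BMI = 78.3 / 2.06^2
BMI = 18.45 kg/m^2


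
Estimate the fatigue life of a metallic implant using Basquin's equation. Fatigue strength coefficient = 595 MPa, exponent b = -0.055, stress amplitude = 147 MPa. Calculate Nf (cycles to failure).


sigma_a = sigma_f' * (2Nf)^b
2Nf = (sigma_a/sigma_f')^(1/b)
2Nf = (147/595)^(1/-0.055)
2Nf = 1.0964613e+11
Nf = 5.4823e+10


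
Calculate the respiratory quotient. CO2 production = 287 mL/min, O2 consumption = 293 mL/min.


RQ = VCO2 / VO2
RQ = 287 / 293
RQ = 0.9795


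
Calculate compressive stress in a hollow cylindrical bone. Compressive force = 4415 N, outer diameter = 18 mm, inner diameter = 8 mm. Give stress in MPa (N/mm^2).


A = pi*(r_o^2 - r_i^2)
r_o = 9 mm, r_i = 4 mm
A = 204.204 mm^2
sigma = F/A = 4415 / 204.204
sigma = 21.62 MPa


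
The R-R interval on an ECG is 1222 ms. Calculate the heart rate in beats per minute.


HR = 60 / RR_interval(s)
RR = 1222 ms = 1.222 s
HR = 60 / 1.222 = 49.1 bpm


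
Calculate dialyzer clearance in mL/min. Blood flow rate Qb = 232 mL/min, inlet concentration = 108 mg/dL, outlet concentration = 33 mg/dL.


K = Qb * (Cb_in - Cb_out) / Cb_in
K = 232 * (108 - 33) / 108
K = 161.1 mL/min


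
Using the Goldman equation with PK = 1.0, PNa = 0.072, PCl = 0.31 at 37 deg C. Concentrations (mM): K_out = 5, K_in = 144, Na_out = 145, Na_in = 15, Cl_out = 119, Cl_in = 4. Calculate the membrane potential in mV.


Vm = (RT/F)*ln((PK*Ko + PNa*Nao + PCl*Cli)/(PK*Ki + PNa*Nai + PCl*Clo))
Numer = 16.68, Denom = 181.97
Vm = -63.86 mV


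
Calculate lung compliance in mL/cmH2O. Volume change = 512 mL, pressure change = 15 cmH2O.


C = dV / dP
C = 512 / 15
C = 34.13 mL/cmH2O


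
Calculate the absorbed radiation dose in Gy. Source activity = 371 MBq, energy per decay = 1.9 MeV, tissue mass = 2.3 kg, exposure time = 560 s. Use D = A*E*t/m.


A = 371 MBq = 3.7100e+08 Bq
E = 1.9 MeV = 3.0438e-13 J
D = A*E*t/m = 3.7100e+08*3.0438e-13*560/2.3
D = 0.02749 Gy


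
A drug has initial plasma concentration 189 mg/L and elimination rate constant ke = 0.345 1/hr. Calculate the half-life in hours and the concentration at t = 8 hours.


t_half = ln(2) / ke = 0.693147 / 0.345 = 2.009 hr
C(t) = C0 * exp(-ke*t) = 189 * exp(-0.345*8)
C(8) = 11.96 mg/L


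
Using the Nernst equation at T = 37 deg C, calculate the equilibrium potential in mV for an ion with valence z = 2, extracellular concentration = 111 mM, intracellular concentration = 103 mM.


E = (RT/(zF)) * ln(C_out/C_in)
T = 37 + 273.15 = 310.15 K
E = (8.314 * 310.15 / (2 * 96485)) * ln(111/103)
E = 0.9995 mV


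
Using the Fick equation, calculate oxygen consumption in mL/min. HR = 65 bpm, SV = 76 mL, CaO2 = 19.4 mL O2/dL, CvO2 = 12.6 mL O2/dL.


CO = HR*SV = 65*76/1000 = 4.94 L/min
a-v O2 diff = 19.4 - 12.6 = 6.8 mL/dL
VO2 = CO * (CaO2-CvO2) * 10 dL/L
VO2 = 4.94 * 6.8 * 10
VO2 = 335.9 mL/min


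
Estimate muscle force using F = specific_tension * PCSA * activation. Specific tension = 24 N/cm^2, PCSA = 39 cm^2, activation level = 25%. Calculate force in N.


F = sigma * PCSA * activation
F = 24 * 39 * 0.25
F = 234 N


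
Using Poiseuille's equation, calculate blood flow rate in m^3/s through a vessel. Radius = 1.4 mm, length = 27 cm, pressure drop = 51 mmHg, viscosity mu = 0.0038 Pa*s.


Q = pi*r^4*dP / (8*mu*L)
r = 0.0014 m, L = 0.27 m
dP = 51 mmHg = 6799.422 Pa
Q = 9.9976e-06 m^3/s


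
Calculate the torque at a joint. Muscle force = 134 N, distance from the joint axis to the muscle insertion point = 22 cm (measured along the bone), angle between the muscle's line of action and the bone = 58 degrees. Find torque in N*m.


Torque = F * d * sin(theta)   (moment arm = d*sin(theta))
d = 22 cm = 0.22 m
Torque = 134 * 0.22 * sin(58)
Torque = 25 N*m


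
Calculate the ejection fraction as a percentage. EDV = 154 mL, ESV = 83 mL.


SV = EDV - ESV = 154 - 83 = 71 mL
EF = SV/EDV * 100 = 71/154 * 100
EF = 46.1%


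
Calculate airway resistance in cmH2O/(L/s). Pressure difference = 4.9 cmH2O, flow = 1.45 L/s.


R = dP / flow
R = 4.9 / 1.45
R = 3.379 cmH2O/(L/s)


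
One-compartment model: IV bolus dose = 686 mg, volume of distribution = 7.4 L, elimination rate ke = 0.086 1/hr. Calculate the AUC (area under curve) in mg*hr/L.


C0 = Dose/Vd = 686/7.4 = 92.7027 mg/L
AUC = C0/ke = 92.7027/0.086
AUC = 1078 mg*hr/L


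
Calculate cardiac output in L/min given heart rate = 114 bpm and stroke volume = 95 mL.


CO = HR * SV
CO = 114 * 95 / 1000
CO = 10.83 L/min


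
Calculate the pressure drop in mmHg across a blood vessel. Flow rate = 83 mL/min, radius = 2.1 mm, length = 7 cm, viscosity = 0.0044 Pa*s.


dP = 8*mu*L*Q / (pi*r^4)
Q = 83 mL/min = 1.38333e-06 m^3/s
dP = 55.7878 Pa = 55.7878 / 133.322 mmHg = 0.4184 mmHg


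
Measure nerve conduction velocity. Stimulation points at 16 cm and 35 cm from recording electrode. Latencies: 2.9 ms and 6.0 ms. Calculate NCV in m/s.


Distance = (35 - 16) / 100 = 0.19 m
dt = (6.0 - 2.9) / 1000 = 0.0031 s
NCV = dist / dt = 61.29 m/s


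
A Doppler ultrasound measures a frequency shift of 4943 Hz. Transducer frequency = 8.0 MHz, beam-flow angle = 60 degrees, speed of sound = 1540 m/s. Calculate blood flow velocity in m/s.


v = fd * c / (2 * f0 * cos(theta))
v = 4943 * 1540 / (2 * 8.0000e+06 * cos(60))
v = 0.9515 m/s


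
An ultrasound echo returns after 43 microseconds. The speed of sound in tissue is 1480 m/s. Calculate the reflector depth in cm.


depth = c * t / 2
t = 43 us = 4.3000e-05 s
depth = 1480 * 4.3000e-05 / 2
depth = 0.03182 m = 3.182 cm


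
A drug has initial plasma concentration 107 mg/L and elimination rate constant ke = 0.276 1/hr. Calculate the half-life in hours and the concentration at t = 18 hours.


t_half = ln(2) / ke = 0.693147 / 0.276 = 2.511 hr
C(t) = C0 * exp(-ke*t) = 107 * exp(-0.276*18)
C(18) = 0.7444 mg/L


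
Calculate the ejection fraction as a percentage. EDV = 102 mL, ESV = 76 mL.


SV = EDV - ESV = 102 - 76 = 26 mL
EF = SV/EDV * 100 = 26/102 * 100
EF = 25.49%


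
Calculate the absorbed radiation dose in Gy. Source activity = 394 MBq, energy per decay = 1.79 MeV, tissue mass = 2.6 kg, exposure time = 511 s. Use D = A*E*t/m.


A = 394 MBq = 3.9400e+08 Bq
E = 1.79 MeV = 2.86758e-13 J
D = A*E*t/m = 3.9400e+08*2.86758e-13*511/2.6
D = 0.02221 Gy


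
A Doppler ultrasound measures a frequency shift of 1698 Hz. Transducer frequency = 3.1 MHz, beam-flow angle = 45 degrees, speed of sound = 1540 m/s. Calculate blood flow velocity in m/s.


v = fd * c / (2 * f0 * cos(theta))
v = 1698 * 1540 / (2 * 3.1000e+06 * cos(45))
v = 0.5965 m/s


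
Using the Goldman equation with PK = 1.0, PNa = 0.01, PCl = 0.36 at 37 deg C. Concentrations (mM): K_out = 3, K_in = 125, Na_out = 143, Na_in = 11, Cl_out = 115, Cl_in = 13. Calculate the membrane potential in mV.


Vm = (RT/F)*ln((PK*Ko + PNa*Nao + PCl*Cli)/(PK*Ki + PNa*Nai + PCl*Clo))
Numer = 9.11, Denom = 166.51
Vm = -77.66 mV


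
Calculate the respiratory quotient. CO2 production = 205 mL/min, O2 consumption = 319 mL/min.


RQ = VCO2 / VO2
RQ = 205 / 319
RQ = 0.6426


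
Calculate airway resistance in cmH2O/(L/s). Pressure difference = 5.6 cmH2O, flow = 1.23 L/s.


R = dP / flow
R = 5.6 / 1.23
R = 4.553 cmH2O/(L/s)


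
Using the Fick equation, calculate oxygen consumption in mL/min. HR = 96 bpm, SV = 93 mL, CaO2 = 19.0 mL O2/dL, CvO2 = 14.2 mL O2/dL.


CO = HR*SV = 96*93/1000 = 8.928 L/min
a-v O2 diff = 19.0 - 14.2 = 4.8 mL/dL
VO2 = CO * (CaO2-CvO2) * 10 dL/L
VO2 = 8.928 * 4.8 * 10
VO2 = 428.5 mL/min


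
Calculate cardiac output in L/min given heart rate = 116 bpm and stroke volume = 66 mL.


CO = HR * SV
CO = 116 * 66 / 1000
CO = 7.656 L/min


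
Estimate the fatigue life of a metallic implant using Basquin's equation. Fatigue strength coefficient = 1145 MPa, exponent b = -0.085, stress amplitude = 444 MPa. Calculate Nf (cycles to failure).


sigma_a = sigma_f' * (2Nf)^b
2Nf = (sigma_a/sigma_f')^(1/b)
2Nf = (444/1145)^(1/-0.085)
2Nf = 69225.309
Nf = 3.461e+04


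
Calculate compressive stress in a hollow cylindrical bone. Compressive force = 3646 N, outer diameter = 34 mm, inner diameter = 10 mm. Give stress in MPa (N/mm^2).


A = pi*(r_o^2 - r_i^2)
r_o = 17 mm, r_i = 5 mm
A = 829.38 mm^2
sigma = F/A = 3646 / 829.38
sigma = 4.396 MPa


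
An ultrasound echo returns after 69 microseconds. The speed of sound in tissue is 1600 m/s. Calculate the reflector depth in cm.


depth = c * t / 2
t = 69 us = 6.9000e-05 s
depth = 1600 * 6.9000e-05 / 2
depth = 0.0552 m = 5.52 cm


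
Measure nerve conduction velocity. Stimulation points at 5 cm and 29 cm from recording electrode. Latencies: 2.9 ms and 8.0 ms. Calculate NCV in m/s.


Distance = (29 - 5) / 100 = 0.24 m
dt = (8.0 - 2.9) / 1000 = 0.0051 s
NCV = dist / dt = 47.06 m/s


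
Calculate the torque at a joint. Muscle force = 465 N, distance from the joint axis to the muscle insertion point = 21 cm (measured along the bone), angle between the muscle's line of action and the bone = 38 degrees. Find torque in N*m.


Torque = F * d * sin(theta)   (moment arm = d*sin(theta))
d = 21 cm = 0.21 m
Torque = 465 * 0.21 * sin(38)
Torque = 60.12 N*m


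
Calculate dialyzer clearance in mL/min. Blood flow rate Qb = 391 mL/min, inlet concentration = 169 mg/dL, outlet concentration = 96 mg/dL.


K = Qb * (Cb_in - Cb_out) / Cb_in
K = 391 * (169 - 96) / 169
K = 168.9 mL/min


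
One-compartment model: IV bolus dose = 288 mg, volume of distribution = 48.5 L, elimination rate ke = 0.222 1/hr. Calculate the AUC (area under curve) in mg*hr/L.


C0 = Dose/Vd = 288/48.5 = 5.93814 mg/L
AUC = C0/ke = 5.93814/0.222
AUC = 26.75 mg*hr/L


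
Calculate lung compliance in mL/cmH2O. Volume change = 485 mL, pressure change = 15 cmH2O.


C = dV / dP
C = 485 / 15
C = 32.33 mL/cmH2O


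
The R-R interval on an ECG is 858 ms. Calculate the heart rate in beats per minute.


HR = 60 / RR_interval(s)
RR = 858 ms = 0.858 s
HR = 60 / 0.858 = 69.93 bpm


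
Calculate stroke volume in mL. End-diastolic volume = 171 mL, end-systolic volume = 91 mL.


SV = EDV - ESV
SV = 171 - 91
SV = 80 mL


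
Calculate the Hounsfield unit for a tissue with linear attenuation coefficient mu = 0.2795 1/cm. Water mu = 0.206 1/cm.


HU = ((mu_tissue - mu_water) / mu_water) * 1000
HU = ((0.2795 - 0.206) / 0.206) * 1000
HU = 356.8


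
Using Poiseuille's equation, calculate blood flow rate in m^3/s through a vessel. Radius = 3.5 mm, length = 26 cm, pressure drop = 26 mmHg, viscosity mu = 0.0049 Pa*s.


Q = pi*r^4*dP / (8*mu*L)
r = 0.0035 m, L = 0.26 m
dP = 26 mmHg = 3466.372 Pa
Q = 1.6034e-04 m^3/s


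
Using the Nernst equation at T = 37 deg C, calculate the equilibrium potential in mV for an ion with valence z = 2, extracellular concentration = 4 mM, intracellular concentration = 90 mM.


E = (RT/(zF)) * ln(C_out/C_in)
T = 37 + 273.15 = 310.15 K
E = (8.314 * 310.15 / (2 * 96485)) * ln(4/90)
E = -41.6 mV


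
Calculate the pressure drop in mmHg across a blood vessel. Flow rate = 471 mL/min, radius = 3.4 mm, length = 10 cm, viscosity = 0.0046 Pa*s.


dP = 8*mu*L*Q / (pi*r^4)
Q = 471 mL/min = 7.85e-06 m^3/s
dP = 68.8101 Pa = 68.8101 / 133.322 mmHg = 0.5161 mmHg


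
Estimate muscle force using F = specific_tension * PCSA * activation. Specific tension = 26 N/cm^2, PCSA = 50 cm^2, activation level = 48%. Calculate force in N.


F = sigma * PCSA * activation
F = 26 * 50 * 0.48
F = 624 N


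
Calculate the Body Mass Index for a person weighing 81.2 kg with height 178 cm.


BMI = weight / height^2
height = 178 cm = 1.78 m
BMI = 81.2 / 1.78^2
BMI = 25.63 kg/m^2


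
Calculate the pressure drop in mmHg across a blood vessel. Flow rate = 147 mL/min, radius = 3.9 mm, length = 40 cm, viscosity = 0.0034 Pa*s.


dP = 8*mu*L*Q / (pi*r^4)
Q = 147 mL/min = 2.45e-06 m^3/s
dP = 36.6764 Pa = 36.6764 / 133.322 mmHg = 0.2751 mmHg


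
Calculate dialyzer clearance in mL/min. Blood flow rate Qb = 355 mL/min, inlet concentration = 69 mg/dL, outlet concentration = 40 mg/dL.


K = Qb * (Cb_in - Cb_out) / Cb_in
K = 355 * (69 - 40) / 69
K = 149.2 mL/min


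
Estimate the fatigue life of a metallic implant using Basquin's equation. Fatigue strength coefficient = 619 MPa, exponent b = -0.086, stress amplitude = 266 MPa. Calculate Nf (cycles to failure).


sigma_a = sigma_f' * (2Nf)^b
2Nf = (sigma_a/sigma_f')^(1/b)
2Nf = (266/619)^(1/-0.086)
2Nf = 18417.093
Nf = 9209


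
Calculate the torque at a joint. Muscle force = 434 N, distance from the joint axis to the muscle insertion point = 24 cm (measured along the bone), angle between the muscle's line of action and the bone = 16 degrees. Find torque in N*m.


Torque = F * d * sin(theta)   (moment arm = d*sin(theta))
d = 24 cm = 0.24 m
Torque = 434 * 0.24 * sin(16)
Torque = 28.71 N*m


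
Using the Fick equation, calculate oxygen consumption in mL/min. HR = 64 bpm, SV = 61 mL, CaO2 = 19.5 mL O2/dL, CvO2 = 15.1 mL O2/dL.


CO = HR*SV = 64*61/1000 = 3.904 L/min
a-v O2 diff = 19.5 - 15.1 = 4.4 mL/dL
VO2 = CO * (CaO2-CvO2) * 10 dL/L
VO2 = 3.904 * 4.4 * 10
VO2 = 171.8 mL/min


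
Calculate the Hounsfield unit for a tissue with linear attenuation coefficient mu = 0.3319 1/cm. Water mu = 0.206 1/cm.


HU = ((mu_tissue - mu_water) / mu_water) * 1000
HU = ((0.3319 - 0.206) / 0.206) * 1000
HU = 611.2


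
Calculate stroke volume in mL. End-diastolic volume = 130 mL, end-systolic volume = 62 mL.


SV = EDV - ESV
SV = 130 - 62
SV = 68 mL


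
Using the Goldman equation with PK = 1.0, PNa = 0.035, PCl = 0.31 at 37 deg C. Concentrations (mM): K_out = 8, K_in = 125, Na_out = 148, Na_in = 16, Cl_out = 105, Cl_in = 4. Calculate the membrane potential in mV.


Vm = (RT/F)*ln((PK*Ko + PNa*Nao + PCl*Cli)/(PK*Ki + PNa*Nai + PCl*Clo))
Numer = 14.42, Denom = 158.11
Vm = -64 mV


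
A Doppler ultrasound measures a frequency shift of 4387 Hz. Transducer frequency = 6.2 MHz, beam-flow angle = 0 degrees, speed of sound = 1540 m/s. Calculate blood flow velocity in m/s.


v = fd * c / (2 * f0 * cos(theta))
v = 4387 * 1540 / (2 * 6.2000e+06 * cos(0))
v = 0.5448 m/s


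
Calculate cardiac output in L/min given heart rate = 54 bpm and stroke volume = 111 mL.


CO = HR * SV
CO = 54 * 111 / 1000
CO = 5.994 L/min


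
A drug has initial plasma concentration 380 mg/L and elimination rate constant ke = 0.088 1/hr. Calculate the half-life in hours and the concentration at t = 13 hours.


t_half = ln(2) / ke = 0.693147 / 0.088 = 7.877 hr
C(t) = C0 * exp(-ke*t) = 380 * exp(-0.088*13)
C(13) = 121 mg/L


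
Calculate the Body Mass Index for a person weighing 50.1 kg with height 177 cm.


BMI = weight / height^2
height = 177 cm = 1.77 m
BMI = 50.1 / 1.77^2
BMI = 15.99 kg/m^2


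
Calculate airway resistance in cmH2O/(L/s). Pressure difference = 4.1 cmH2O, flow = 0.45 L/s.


R = dP / flow
R = 4.1 / 0.45
R = 9.111 cmH2O/(L/s)


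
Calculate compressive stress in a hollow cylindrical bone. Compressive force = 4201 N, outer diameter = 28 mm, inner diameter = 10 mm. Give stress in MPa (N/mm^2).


A = pi*(r_o^2 - r_i^2)
r_o = 14 mm, r_i = 5 mm
A = 537.212 mm^2
sigma = F/A = 4201 / 537.212
sigma = 7.82 MPa


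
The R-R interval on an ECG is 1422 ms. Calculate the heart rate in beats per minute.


HR = 60 / RR_interval(s)
RR = 1422 ms = 1.422 s
HR = 60 / 1.422 = 42.19 bpm


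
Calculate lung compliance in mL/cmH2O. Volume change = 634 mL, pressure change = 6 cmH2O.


C = dV / dP
C = 634 / 6
C = 105.7 mL/cmH2O


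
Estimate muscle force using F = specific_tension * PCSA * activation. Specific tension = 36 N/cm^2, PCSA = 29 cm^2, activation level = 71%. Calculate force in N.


F = sigma * PCSA * activation
F = 36 * 29 * 0.71
F = 741.2 N


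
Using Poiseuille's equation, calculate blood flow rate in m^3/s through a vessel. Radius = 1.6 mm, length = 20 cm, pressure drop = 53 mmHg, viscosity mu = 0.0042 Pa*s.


Q = pi*r^4*dP / (8*mu*L)
r = 0.0016 m, L = 0.2 m
dP = 53 mmHg = 7066.066 Pa
Q = 2.1649e-05 m^3/s


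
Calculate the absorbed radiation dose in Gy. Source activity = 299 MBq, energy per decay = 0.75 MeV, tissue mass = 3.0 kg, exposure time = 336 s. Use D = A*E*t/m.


A = 299 MBq = 2.9900e+08 Bq
E = 0.75 MeV = 1.2015e-13 J
D = A*E*t/m = 2.9900e+08*1.2015e-13*336/3.0
D = 0.004024 Gy


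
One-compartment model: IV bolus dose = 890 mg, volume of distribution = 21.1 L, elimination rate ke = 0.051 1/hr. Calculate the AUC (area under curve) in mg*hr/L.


C0 = Dose/Vd = 890/21.1 = 42.1801 mg/L
AUC = C0/ke = 42.1801/0.051
AUC = 827.1 mg*hr/L


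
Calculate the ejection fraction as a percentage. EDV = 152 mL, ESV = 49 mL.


SV = EDV - ESV = 152 - 49 = 103 mL
EF = SV/EDV * 100 = 103/152 * 100
EF = 67.76%


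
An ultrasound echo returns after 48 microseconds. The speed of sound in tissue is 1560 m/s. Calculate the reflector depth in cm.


depth = c * t / 2
t = 48 us = 4.8000e-05 s
depth = 1560 * 4.8000e-05 / 2
depth = 0.03744 m = 3.744 cm


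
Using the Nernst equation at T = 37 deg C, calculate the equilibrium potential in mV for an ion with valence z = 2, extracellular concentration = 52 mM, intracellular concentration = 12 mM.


E = (RT/(zF)) * ln(C_out/C_in)
T = 37 + 273.15 = 310.15 K
E = (8.314 * 310.15 / (2 * 96485)) * ln(52/12)
E = 19.59 mV


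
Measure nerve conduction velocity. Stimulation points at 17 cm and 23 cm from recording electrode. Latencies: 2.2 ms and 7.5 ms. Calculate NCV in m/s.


Distance = (23 - 17) / 100 = 0.06 m
dt = (7.5 - 2.2) / 1000 = 0.0053 s
NCV = dist / dt = 11.32 m/s


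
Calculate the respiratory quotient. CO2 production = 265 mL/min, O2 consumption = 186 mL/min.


RQ = VCO2 / VO2
RQ = 265 / 186
RQ = 1.425


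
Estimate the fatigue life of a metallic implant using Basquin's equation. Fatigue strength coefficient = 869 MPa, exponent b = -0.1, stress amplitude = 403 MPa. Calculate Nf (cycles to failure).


sigma_a = sigma_f' * (2Nf)^b
2Nf = (sigma_a/sigma_f')^(1/b)
2Nf = (403/869)^(1/-0.1)
2Nf = 2173.4382
Nf = 1087


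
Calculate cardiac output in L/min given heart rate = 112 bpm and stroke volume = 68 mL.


CO = HR * SV
CO = 112 * 68 / 1000
CO = 7.616 L/min


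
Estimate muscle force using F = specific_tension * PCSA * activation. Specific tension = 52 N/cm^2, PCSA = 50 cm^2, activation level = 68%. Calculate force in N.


F = sigma * PCSA * activation
F = 52 * 50 * 0.68
F = 1768 N


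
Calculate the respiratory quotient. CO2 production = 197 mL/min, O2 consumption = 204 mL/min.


RQ = VCO2 / VO2
RQ = 197 / 204
RQ = 0.9657


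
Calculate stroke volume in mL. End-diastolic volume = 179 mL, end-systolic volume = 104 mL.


SV = EDV - ESV
SV = 179 - 104
SV = 75 mL


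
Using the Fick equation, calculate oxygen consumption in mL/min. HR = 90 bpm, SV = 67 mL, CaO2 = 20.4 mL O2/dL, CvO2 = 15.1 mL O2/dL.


CO = HR*SV = 90*67/1000 = 6.03 L/min
a-v O2 diff = 20.4 - 15.1 = 5.3 mL/dL
VO2 = CO * (CaO2-CvO2) * 10 dL/L
VO2 = 6.03 * 5.3 * 10
VO2 = 319.6 mL/min


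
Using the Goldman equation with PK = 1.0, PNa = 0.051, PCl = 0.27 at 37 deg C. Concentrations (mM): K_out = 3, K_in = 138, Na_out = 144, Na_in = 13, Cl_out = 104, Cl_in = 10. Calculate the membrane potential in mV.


Vm = (RT/F)*ln((PK*Ko + PNa*Nao + PCl*Cli)/(PK*Ki + PNa*Nai + PCl*Clo))
Numer = 13.044, Denom = 166.743
Vm = -68.1 mV


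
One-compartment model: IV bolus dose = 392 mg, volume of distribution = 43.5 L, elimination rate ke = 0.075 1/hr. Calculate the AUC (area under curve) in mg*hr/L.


C0 = Dose/Vd = 392/43.5 = 9.01149 mg/L
AUC = C0/ke = 9.01149/0.075
AUC = 120.2 mg*hr/L


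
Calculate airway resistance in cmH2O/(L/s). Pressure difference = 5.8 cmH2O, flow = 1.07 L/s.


R = dP / flow
R = 5.8 / 1.07
R = 5.421 cmH2O/(L/s)


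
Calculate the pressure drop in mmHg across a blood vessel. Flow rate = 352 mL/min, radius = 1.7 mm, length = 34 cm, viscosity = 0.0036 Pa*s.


dP = 8*mu*L*Q / (pi*r^4)
Q = 352 mL/min = 5.86667e-06 m^3/s
dP = 2189.36 Pa = 2189.36 / 133.322 mmHg = 16.42 mmHg


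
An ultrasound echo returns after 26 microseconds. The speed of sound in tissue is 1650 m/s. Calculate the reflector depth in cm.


depth = c * t / 2
t = 26 us = 2.6000e-05 s
depth = 1650 * 2.6000e-05 / 2
depth = 0.02145 m = 2.145 cm


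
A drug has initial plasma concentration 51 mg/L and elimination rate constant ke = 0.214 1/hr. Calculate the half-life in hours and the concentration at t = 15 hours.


t_half = ln(2) / ke = 0.693147 / 0.214 = 3.239 hr
C(t) = C0 * exp(-ke*t) = 51 * exp(-0.214*15)
C(15) = 2.058 mg/L


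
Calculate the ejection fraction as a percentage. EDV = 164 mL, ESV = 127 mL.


SV = EDV - ESV = 164 - 127 = 37 mL
EF = SV/EDV * 100 = 37/164 * 100
EF = 22.56%


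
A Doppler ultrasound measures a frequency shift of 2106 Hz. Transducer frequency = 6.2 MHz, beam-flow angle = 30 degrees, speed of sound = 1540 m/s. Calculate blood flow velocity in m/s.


v = fd * c / (2 * f0 * cos(theta))
v = 2106 * 1540 / (2 * 6.2000e+06 * cos(30))
v = 0.302 m/s


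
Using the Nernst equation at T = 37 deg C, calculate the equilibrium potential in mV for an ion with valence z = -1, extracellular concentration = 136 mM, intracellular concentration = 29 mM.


E = (RT/(zF)) * ln(C_out/C_in)
T = 37 + 273.15 = 310.15 K
E = (8.314 * 310.15 / (-1 * 96485)) * ln(136/29)
E = -41.3 mV


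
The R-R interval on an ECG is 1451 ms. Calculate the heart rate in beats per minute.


HR = 60 / RR_interval(s)
RR = 1451 ms = 1.451 s
HR = 60 / 1.451 = 41.35 bpm


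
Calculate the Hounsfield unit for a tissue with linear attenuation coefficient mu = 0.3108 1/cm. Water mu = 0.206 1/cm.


HU = ((mu_tissue - mu_water) / mu_water) * 1000
HU = ((0.3108 - 0.206) / 0.206) * 1000
HU = 508.7


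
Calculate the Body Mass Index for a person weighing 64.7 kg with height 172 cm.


BMI = weight / height^2
height = 172 cm = 1.72 m
BMI = 64.7 / 1.72^2
BMI = 21.87 kg/m^2


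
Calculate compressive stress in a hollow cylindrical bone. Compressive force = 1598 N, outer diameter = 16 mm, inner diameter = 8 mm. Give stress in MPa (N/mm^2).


A = pi*(r_o^2 - r_i^2)
r_o = 8 mm, r_i = 4 mm
A = 150.796 mm^2
sigma = F/A = 1598 / 150.796
sigma = 10.6 MPa


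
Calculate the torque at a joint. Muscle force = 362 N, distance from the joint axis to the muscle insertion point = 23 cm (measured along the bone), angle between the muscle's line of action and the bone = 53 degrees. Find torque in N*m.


Torque = F * d * sin(theta)   (moment arm = d*sin(theta))
d = 23 cm = 0.23 m
Torque = 362 * 0.23 * sin(53)
Torque = 66.49 N*m


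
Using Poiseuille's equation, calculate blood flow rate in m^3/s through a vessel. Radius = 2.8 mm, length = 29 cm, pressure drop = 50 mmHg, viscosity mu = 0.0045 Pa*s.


Q = pi*r^4*dP / (8*mu*L)
r = 0.0028 m, L = 0.29 m
dP = 50 mmHg = 6666.1 Pa
Q = 1.2330e-04 m^3/s


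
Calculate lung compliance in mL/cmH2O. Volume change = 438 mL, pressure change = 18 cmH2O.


C = dV / dP
C = 438 / 18
C = 24.33 mL/cmH2O


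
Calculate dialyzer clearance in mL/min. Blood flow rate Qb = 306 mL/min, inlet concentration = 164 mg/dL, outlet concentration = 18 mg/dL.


K = Qb * (Cb_in - Cb_out) / Cb_in
K = 306 * (164 - 18) / 164
K = 272.4 mL/min


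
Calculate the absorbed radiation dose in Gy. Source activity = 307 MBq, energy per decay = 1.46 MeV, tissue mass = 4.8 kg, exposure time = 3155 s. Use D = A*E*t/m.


A = 307 MBq = 3.0700e+08 Bq
E = 1.46 MeV = 2.33892e-13 J
D = A*E*t/m = 3.0700e+08*2.33892e-13*3155/4.8
D = 0.0472 Gy


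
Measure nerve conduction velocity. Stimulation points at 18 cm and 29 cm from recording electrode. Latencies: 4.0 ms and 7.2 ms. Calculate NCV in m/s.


Distance = (29 - 18) / 100 = 0.11 m
dt = (7.2 - 4.0) / 1000 = 0.0032 s
NCV = dist / dt = 34.38 m/s


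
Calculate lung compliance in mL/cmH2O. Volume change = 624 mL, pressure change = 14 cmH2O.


C = dV / dP
C = 624 / 14
C = 44.57 mL/cmH2O


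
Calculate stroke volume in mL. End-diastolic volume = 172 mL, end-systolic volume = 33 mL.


SV = EDV - ESV
SV = 172 - 33
SV = 139 mL


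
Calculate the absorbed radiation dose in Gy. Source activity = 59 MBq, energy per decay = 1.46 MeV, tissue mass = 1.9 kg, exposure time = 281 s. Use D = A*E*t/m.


A = 59 MBq = 5.9000e+07 Bq
E = 1.46 MeV = 2.33892e-13 J
D = A*E*t/m = 5.9000e+07*2.33892e-13*281/1.9
D = 0.002041 Gy


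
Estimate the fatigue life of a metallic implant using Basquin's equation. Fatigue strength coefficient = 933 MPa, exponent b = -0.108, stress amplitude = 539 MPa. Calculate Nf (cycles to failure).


sigma_a = sigma_f' * (2Nf)^b
2Nf = (sigma_a/sigma_f')^(1/b)
2Nf = (539/933)^(1/-0.108)
2Nf = 160.84795
Nf = 80.42


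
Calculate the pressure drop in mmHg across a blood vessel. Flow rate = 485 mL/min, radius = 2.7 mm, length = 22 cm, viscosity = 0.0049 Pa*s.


dP = 8*mu*L*Q / (pi*r^4)
Q = 485 mL/min = 8.08333e-06 m^3/s
dP = 417.536 Pa = 417.536 / 133.322 mmHg = 3.132 mmHg


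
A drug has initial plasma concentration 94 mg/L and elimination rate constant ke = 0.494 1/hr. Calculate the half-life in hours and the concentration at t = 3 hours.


t_half = ln(2) / ke = 0.693147 / 0.494 = 1.403 hr
C(t) = C0 * exp(-ke*t) = 94 * exp(-0.494*3)
C(3) = 21.36 mg/L


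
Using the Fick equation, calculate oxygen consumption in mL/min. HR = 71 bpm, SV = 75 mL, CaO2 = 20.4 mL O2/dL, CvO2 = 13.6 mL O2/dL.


CO = HR*SV = 71*75/1000 = 5.325 L/min
a-v O2 diff = 20.4 - 13.6 = 6.8 mL/dL
VO2 = CO * (CaO2-CvO2) * 10 dL/L
VO2 = 5.325 * 6.8 * 10
VO2 = 362.1 mL/min


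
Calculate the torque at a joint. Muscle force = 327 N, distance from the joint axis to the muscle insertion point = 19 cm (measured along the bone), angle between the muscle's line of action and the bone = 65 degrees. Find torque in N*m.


Torque = F * d * sin(theta)   (moment arm = d*sin(theta))
d = 19 cm = 0.19 m
Torque = 327 * 0.19 * sin(65)
Torque = 56.31 N*m


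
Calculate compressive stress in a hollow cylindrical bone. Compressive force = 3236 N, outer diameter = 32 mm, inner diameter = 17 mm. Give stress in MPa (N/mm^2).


A = pi*(r_o^2 - r_i^2)
r_o = 16 mm, r_i = 8.5 mm
A = 577.268 mm^2
sigma = F/A = 3236 / 577.268
sigma = 5.606 MPa


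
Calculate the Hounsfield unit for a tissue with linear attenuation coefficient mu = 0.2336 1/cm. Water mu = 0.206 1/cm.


HU = ((mu_tissue - mu_water) / mu_water) * 1000
HU = ((0.2336 - 0.206) / 0.206) * 1000
HU = 134


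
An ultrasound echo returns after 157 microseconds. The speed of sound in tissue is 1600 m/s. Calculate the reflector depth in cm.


depth = c * t / 2
t = 157 us = 1.5700e-04 s
depth = 1600 * 1.5700e-04 / 2
depth = 0.1256 m = 12.56 cm


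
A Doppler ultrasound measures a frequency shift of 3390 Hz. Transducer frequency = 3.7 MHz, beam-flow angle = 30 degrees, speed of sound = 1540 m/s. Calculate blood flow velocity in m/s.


v = fd * c / (2 * f0 * cos(theta))
v = 3390 * 1540 / (2 * 3.7000e+06 * cos(30))
v = 0.8146 m/s


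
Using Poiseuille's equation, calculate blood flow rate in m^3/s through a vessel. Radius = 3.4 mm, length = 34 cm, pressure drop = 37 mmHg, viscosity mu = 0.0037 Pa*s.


Q = pi*r^4*dP / (8*mu*L)
r = 0.0034 m, L = 0.34 m
dP = 37 mmHg = 4932.914 Pa
Q = 2.0578e-04 m^3/s


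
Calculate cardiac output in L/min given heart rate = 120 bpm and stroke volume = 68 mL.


CO = HR * SV
CO = 120 * 68 / 1000
CO = 8.16 L/min


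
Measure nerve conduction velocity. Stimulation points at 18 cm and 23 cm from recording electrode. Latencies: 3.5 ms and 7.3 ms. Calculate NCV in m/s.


Distance = (23 - 18) / 100 = 0.05 m
dt = (7.3 - 3.5) / 1000 = 0.0038 s
NCV = dist / dt = 13.16 m/s


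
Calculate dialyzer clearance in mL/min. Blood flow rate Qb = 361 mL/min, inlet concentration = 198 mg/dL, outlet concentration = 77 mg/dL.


K = Qb * (Cb_in - Cb_out) / Cb_in
K = 361 * (198 - 77) / 198
K = 220.6 mL/min


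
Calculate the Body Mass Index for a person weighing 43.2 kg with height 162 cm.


BMI = weight / height^2
height = 162 cm = 1.62 m
BMI = 43.2 / 1.62^2
BMI = 16.46 kg/m^2


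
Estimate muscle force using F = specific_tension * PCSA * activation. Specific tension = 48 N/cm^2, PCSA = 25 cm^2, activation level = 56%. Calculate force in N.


F = sigma * PCSA * activation
F = 48 * 25 * 0.56
F = 672 N


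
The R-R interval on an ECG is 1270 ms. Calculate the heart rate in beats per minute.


HR = 60 / RR_interval(s)
RR = 1270 ms = 1.27 s
HR = 60 / 1.27 = 47.24 bpm


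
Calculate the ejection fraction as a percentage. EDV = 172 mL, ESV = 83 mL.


SV = EDV - ESV = 172 - 83 = 89 mL
EF = SV/EDV * 100 = 89/172 * 100
EF = 51.74%


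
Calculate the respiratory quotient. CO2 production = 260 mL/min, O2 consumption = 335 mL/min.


RQ = VCO2 / VO2
RQ = 260 / 335
RQ = 0.7761


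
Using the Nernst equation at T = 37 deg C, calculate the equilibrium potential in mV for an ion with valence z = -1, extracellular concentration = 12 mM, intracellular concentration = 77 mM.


E = (RT/(zF)) * ln(C_out/C_in)
T = 37 + 273.15 = 310.15 K
E = (8.314 * 310.15 / (-1 * 96485)) * ln(12/77)
E = 49.68 mV


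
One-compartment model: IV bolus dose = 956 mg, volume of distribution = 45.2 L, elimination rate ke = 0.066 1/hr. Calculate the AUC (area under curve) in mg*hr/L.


C0 = Dose/Vd = 956/45.2 = 21.1504 mg/L
AUC = C0/ke = 21.1504/0.066
AUC = 320.5 mg*hr/L


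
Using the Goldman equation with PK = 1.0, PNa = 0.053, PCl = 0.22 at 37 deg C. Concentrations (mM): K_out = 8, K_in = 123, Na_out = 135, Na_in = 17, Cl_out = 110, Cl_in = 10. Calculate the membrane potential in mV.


Vm = (RT/F)*ln((PK*Ko + PNa*Nao + PCl*Cli)/(PK*Ki + PNa*Nai + PCl*Clo))
Numer = 17.355, Denom = 148.101
Vm = -57.3 mV


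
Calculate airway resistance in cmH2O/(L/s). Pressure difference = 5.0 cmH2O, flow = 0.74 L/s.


R = dP / flow
R = 5.0 / 0.74
R = 6.757 cmH2O/(L/s)


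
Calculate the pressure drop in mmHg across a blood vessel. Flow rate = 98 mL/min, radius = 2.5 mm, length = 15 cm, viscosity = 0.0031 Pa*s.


dP = 8*mu*L*Q / (pi*r^4)
Q = 98 mL/min = 1.63333e-06 m^3/s
dP = 49.5116 Pa = 49.5116 / 133.322 mmHg = 0.3714 mmHg


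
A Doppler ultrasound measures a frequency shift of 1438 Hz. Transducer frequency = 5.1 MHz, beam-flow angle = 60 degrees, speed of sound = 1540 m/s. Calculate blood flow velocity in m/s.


v = fd * c / (2 * f0 * cos(theta))
v = 1438 * 1540 / (2 * 5.1000e+06 * cos(60))
v = 0.4342 m/s


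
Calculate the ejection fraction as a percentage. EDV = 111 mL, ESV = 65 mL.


SV = EDV - ESV = 111 - 65 = 46 mL
EF = SV/EDV * 100 = 46/111 * 100
EF = 41.44%


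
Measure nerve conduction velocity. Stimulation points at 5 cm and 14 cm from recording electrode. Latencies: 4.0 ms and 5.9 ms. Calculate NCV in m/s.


Distance = (14 - 5) / 100 = 0.09 m
dt = (5.9 - 4.0) / 1000 = 0.0019 s
NCV = dist / dt = 47.37 m/s


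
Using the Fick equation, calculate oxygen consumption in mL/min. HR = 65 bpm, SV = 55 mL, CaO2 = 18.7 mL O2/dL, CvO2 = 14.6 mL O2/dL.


CO = HR*SV = 65*55/1000 = 3.575 L/min
a-v O2 diff = 18.7 - 14.6 = 4.1 mL/dL
VO2 = CO * (CaO2-CvO2) * 10 dL/L
VO2 = 3.575 * 4.1 * 10
VO2 = 146.6 mL/min


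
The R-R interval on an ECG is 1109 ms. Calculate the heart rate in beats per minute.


HR = 60 / RR_interval(s)
RR = 1109 ms = 1.109 s
HR = 60 / 1.109 = 54.1 bpm


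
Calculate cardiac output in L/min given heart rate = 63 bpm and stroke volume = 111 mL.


CO = HR * SV
CO = 63 * 111 / 1000
CO = 6.993 L/min


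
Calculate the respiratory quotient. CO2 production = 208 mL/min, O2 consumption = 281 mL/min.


RQ = VCO2 / VO2
RQ = 208 / 281
RQ = 0.7402


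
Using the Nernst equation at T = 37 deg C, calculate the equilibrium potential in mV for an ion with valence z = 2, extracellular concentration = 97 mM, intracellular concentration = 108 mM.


E = (RT/(zF)) * ln(C_out/C_in)
T = 37 + 273.15 = 310.15 K
E = (8.314 * 310.15 / (2 * 96485)) * ln(97/108)
E = -1.435 mV


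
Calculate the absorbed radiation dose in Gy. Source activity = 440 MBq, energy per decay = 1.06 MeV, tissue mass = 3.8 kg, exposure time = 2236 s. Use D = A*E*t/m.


A = 440 MBq = 4.4000e+08 Bq
E = 1.06 MeV = 1.69812e-13 J
D = A*E*t/m = 4.4000e+08*1.69812e-13*2236/3.8
D = 0.04397 Gy


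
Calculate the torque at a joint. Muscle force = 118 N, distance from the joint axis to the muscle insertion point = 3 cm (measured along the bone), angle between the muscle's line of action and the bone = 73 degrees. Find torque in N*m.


Torque = F * d * sin(theta)   (moment arm = d*sin(theta))
d = 3 cm = 0.03 m
Torque = 118 * 0.03 * sin(73)
Torque = 3.385 N*m


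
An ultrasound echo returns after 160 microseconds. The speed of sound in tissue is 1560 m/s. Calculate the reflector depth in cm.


depth = c * t / 2
t = 160 us = 1.6000e-04 s
depth = 1560 * 1.6000e-04 / 2
depth = 0.1248 m = 12.48 cm


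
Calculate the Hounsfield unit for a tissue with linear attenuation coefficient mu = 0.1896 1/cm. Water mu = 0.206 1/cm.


HU = ((mu_tissue - mu_water) / mu_water) * 1000
HU = ((0.1896 - 0.206) / 0.206) * 1000
HU = -79.61


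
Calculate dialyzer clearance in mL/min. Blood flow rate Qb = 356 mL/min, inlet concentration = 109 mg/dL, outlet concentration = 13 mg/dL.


K = Qb * (Cb_in - Cb_out) / Cb_in
K = 356 * (109 - 13) / 109
K = 313.5 mL/min


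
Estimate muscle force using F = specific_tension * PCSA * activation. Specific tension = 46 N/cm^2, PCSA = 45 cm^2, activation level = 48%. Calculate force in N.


F = sigma * PCSA * activation
F = 46 * 45 * 0.48
F = 993.6 N


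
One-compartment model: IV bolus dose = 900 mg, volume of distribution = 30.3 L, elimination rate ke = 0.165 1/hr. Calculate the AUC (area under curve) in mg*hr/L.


C0 = Dose/Vd = 900/30.3 = 29.703 mg/L
AUC = C0/ke = 29.703/0.165
AUC = 180 mg*hr/L


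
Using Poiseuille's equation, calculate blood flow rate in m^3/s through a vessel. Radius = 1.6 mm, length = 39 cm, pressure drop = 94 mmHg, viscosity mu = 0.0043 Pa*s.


Q = pi*r^4*dP / (8*mu*L)
r = 0.0016 m, L = 0.39 m
dP = 94 mmHg = 12532.268 Pa
Q = 1.9233e-05 m^3/s


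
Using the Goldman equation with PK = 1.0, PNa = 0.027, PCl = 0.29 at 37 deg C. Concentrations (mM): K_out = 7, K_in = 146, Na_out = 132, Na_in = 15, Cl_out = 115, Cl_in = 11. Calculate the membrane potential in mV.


Vm = (RT/F)*ln((PK*Ko + PNa*Nao + PCl*Cli)/(PK*Ki + PNa*Nai + PCl*Clo))
Numer = 13.754, Denom = 179.755
Vm = -68.69 mV


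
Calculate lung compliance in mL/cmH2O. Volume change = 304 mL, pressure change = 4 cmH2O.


C = dV / dP
C = 304 / 4
C = 76 mL/cmH2O


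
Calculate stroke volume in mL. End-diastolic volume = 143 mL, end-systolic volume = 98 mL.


SV = EDV - ESV
SV = 143 - 98
SV = 45 mL


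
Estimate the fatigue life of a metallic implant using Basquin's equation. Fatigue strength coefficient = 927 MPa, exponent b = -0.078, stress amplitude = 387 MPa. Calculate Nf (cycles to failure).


sigma_a = sigma_f' * (2Nf)^b
2Nf = (sigma_a/sigma_f')^(1/b)
2Nf = (387/927)^(1/-0.078)
2Nf = 73063.785
Nf = 3.653e+04


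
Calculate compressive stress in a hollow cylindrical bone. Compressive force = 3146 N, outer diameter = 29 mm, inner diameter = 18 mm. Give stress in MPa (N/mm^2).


A = pi*(r_o^2 - r_i^2)
r_o = 14.5 mm, r_i = 9 mm
A = 406.051 mm^2
sigma = F/A = 3146 / 406.051
sigma = 7.748 MPa


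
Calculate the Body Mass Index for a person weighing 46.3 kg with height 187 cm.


BMI = weight / height^2
height = 187 cm = 1.87 m
BMI = 46.3 / 1.87^2
BMI = 13.24 kg/m^2


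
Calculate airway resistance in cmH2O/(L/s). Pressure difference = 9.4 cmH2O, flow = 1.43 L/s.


R = dP / flow
R = 9.4 / 1.43
R = 6.573 cmH2O/(L/s)


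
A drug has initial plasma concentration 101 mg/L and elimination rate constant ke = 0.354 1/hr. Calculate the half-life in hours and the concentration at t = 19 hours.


t_half = ln(2) / ke = 0.693147 / 0.354 = 1.958 hr
C(t) = C0 * exp(-ke*t) = 101 * exp(-0.354*19)
C(19) = 0.1211 mg/L


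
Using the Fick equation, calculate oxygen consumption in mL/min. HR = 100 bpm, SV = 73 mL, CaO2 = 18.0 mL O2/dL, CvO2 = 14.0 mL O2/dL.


CO = HR*SV = 100*73/1000 = 7.3 L/min
a-v O2 diff = 18.0 - 14.0 = 4 mL/dL
VO2 = CO * (CaO2-CvO2) * 10 dL/L
VO2 = 7.3 * 4 * 10
VO2 = 292 mL/min


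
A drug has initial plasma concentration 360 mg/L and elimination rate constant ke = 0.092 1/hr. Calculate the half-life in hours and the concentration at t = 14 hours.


t_half = ln(2) / ke = 0.693147 / 0.092 = 7.534 hr
C(t) = C0 * exp(-ke*t) = 360 * exp(-0.092*14)
C(14) = 99.3 mg/L


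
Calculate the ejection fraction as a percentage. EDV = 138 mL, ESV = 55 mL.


SV = EDV - ESV = 138 - 55 = 83 mL
EF = SV/EDV * 100 = 83/138 * 100
EF = 60.14%


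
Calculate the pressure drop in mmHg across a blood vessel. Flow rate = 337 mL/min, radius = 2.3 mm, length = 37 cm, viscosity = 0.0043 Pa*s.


dP = 8*mu*L*Q / (pi*r^4)
Q = 337 mL/min = 5.61667e-06 m^3/s
dP = 813.163 Pa = 813.163 / 133.322 mmHg = 6.099 mmHg


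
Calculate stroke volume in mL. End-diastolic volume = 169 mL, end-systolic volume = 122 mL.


SV = EDV - ESV
SV = 169 - 122
SV = 47 mL


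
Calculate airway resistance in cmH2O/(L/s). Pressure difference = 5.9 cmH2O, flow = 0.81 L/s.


R = dP / flow
R = 5.9 / 0.81
R = 7.284 cmH2O/(L/s)


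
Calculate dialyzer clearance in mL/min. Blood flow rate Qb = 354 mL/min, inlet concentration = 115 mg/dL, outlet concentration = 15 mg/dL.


K = Qb * (Cb_in - Cb_out) / Cb_in
K = 354 * (115 - 15) / 115
K = 307.8 mL/min


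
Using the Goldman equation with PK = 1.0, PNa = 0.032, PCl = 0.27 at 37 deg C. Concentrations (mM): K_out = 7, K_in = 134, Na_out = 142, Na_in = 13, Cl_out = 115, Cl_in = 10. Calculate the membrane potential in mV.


Vm = (RT/F)*ln((PK*Ko + PNa*Nao + PCl*Cli)/(PK*Ki + PNa*Nai + PCl*Clo))
Numer = 14.244, Denom = 165.466
Vm = -65.54 mV


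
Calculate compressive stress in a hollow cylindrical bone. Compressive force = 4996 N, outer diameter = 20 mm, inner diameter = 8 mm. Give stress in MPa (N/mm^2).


A = pi*(r_o^2 - r_i^2)
r_o = 10 mm, r_i = 4 mm
A = 263.894 mm^2
sigma = F/A = 4996 / 263.894
sigma = 18.93 MPa


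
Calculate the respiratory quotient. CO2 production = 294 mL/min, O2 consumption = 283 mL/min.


RQ = VCO2 / VO2
RQ = 294 / 283
RQ = 1.039


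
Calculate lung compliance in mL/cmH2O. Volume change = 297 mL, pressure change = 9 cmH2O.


C = dV / dP
C = 297 / 9
C = 33 mL/cmH2O


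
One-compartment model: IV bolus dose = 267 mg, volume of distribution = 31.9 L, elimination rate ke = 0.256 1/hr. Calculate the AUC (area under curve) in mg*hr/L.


C0 = Dose/Vd = 267/31.9 = 8.36991 mg/L
AUC = C0/ke = 8.36991/0.256
AUC = 32.69 mg*hr/L


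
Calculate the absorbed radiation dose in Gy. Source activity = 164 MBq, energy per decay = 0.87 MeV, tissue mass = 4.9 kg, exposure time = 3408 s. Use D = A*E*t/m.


A = 164 MBq = 1.6400e+08 Bq
E = 0.87 MeV = 1.39374e-13 J
D = A*E*t/m = 1.6400e+08*1.39374e-13*3408/4.9
D = 0.0159 Gy


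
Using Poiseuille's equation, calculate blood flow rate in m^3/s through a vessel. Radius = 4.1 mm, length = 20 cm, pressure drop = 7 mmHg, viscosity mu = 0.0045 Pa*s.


Q = pi*r^4*dP / (8*mu*L)
r = 0.0041 m, L = 0.2 m
dP = 7 mmHg = 933.254 Pa
Q = 1.1507e-04 m^3/s


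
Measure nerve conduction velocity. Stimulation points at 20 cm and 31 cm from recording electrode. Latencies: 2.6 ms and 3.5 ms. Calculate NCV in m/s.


Distance = (31 - 20) / 100 = 0.11 m
dt = (3.5 - 2.6) / 1000 = 9.0000e-04 s
NCV = dist / dt = 122.2 m/s
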